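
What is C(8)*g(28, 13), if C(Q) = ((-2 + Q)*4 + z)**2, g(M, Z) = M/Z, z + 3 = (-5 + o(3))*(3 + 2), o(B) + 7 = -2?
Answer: 67228/13 ≈ 5171.4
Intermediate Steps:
o(B) = -9 (o(B) = -7 - 2 = -9)
z = -73 (z = -3 + (-5 - 9)*(3 + 2) = -3 - 14*5 = -3 - 70 = -73)
C(Q) = (-81 + 4*Q)**2 (C(Q) = ((-2 + Q)*4 - 73)**2 = ((-8 + 4*Q) - 73)**2 = (-81 + 4*Q)**2)
C(8)*g(28, 13) = (-81 + 4*8)**2*(28/13) = (-81 + 32)**2*(28*(1/13)) = (-49)**2*(28/13) = 2401*(28/13) = 67228/13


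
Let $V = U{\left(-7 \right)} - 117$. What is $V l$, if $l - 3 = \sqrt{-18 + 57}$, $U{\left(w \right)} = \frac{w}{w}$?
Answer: $-348 - 116 \sqrt{39} \approx -1072.4$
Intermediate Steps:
$U{\left(w \right)} = 1$
$l = 3 + \sqrt{39}$ ($l = 3 + \sqrt{-18 + 57} = 3 + \sqrt{39} \approx 9.245$)
$V = -116$ ($V = 1 - 117 = -116$)
$V l = - 116 \left(3 + \sqrt{39}\right) = -348 - 116 \sqrt{39}$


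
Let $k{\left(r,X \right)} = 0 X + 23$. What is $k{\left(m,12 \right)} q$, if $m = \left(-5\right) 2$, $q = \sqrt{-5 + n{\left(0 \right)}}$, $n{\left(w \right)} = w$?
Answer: $23 i \sqrt{5} \approx 51.43 i$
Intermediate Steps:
$q = i \sqrt{5}$ ($q = \sqrt{-5 + 0} = \sqrt{-5} = i \sqrt{5} \approx 2.2361 i$)
$m = -10$
$k{\left(r,X \right)} = 23$ ($k{\left(r,X \right)} = 0 + 23 = 23$)
$k{\left(m,12 \right)} q = 23 i \sqrt{5}$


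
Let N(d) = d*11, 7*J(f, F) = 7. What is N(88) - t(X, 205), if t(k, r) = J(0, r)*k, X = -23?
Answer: 991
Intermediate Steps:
J(f, F) = 1 (J(f, F) = (⅐)*7 = 1)
t(k, r) = k (t(k, r) = 1*k = k)
N(d) = 11*d
N(88) - t(X, 205) = 11*88 - 1*(-23) = 968 + 23 = 991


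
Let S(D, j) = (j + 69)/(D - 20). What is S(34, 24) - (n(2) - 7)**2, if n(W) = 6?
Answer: 79/14 ≈ 5.6429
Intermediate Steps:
S(D, j) = (69 + j)/(-20 + D)
S(34, 24) - (n(2) - 7)**2 = (69 + 24)/(-20 + 34) - (6 - 7)**2 = 93/14 - 1*(-1)**2 = (1/14)*93 - 1*1 = 93/14 - 1 = 79/14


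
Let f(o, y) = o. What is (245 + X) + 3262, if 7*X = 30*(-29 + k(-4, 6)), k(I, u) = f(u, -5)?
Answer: 23859/7 ≈ 3408.4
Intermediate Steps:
k(I, u) = u
X = -690/7 (X = (30*(-29 + 6))/7 = (30*(-23))/7 = (⅐)*(-690) = -690/7 ≈ -98.571)
(245 + X) + 3262 = (245 - 690/7) + 3262 = 1025/7 + 3262 = 23859/7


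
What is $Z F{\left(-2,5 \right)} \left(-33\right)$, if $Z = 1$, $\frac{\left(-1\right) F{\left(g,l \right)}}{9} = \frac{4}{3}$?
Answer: $396$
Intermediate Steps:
$F{\left(g,l \right)} = -12$ ($F{\left(g,l \right)} = - 9 \cdot \frac{4}{3} = - 9 \cdot 4 \cdot \frac{1}{3} = \left(-9\right) \frac{4}{3} = -12$)
$Z F{\left(-2,5 \right)} \left(-33\right) = 1 \left(-12\right) \left(-33\right) = \left(-12\right) \left(-33\right) = 396$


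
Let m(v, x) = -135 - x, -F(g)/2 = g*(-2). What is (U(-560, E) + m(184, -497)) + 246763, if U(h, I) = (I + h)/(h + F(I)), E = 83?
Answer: 18781659/76 ≈ 2.4713e+5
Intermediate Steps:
F(g) = 4*g (F(g) = -2*g*(-2) = -(-4)*g = 4*g)
U(h, I) = (I + h)/(h + 4*I)
(U(-560, E) + m(184, -497)) + 246763 = ((83 - 560)/(-560 + 4*83) + (-135 - 1*(-497))) + 246763 = (-477/(-560 + 332) + (-135 + 497)) + 246763 = (-477/(-228) + 362) + 246763 = (-1/228*(-477) + 362) + 246763 = (159/76 + 362) + 246763 = 27671/76 + 246763 = 18781659/76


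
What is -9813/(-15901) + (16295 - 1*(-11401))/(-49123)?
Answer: 41649903/781104823 ≈ 0.053322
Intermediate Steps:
-9813/(-15901) + (16295 - 1*(-11401))/(-49123) = -9813*(-1/15901) + (16295 + 11401)*(-1/49123) = 9813/15901 + 27696*(-1/49123) = 9813/15901 - 27696/49123 = 41649903/781104823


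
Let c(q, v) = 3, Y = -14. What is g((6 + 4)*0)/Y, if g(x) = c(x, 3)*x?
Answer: 0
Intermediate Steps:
g(x) = 3*x
g((6 + 4)*0)/Y = (3*((6 + 4)*0))/(-14) = (3*(10*0))*(-1/14) = (3*0)*(-1/14) = 0*(-1/14) = 0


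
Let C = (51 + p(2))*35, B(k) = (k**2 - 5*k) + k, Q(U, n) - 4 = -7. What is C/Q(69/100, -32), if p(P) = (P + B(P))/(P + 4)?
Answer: -5320/9 ≈ -591.11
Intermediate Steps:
Q(U, n) = -3 (Q(U, n) = 4 - 7 = -3)
B(k) = k**2 - 4*k
p(P) = (P + P*(-4 + P))/(4 + P) (p(P) = (P + P*(-4 + P))/(P + 4) = (P + P*(-4 + P))/(4 + P))
C = 5320/3 (C = (51 + 2*(-3 + 2)/(4 + 2))*35 = (51 + 2*(-1)/6)*35 = (51 + 2*(1/6)*(-1))*35 = (51 - 1/3)*35 = (152/3)*35 = 5320/3 ≈ 1773.3)
C/Q(69/100, -32) = (5320/3)/(-3) = (5320/3)*(-1/3) = -5320/9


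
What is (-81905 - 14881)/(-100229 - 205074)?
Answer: 96786/305303 ≈ 0.31702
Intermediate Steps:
(-81905 - 14881)/(-100229 - 205074) = -96786/(-305303) = -96786*(-1/305303) = 96786/305303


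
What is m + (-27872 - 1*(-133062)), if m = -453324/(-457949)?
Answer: 1301948882/12377 ≈ 1.0519e+5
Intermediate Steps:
m = 12252/12377 (m = -453324*(-1/457949) = 12252/12377 ≈ 0.98990)
m + (-27872 - 1*(-133062)) = 12252/12377 + (-27872 - 1*(-133062)) = 12252/12377 + (-27872 + 133062) = 12252/12377 + 105190 = 1301948882/12377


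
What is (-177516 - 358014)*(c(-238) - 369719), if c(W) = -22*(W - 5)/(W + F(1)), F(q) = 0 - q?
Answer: 47323815184110/239 ≈ 1.9801e+11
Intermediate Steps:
F(q) = -q
c(W) = -22*(-5 + W)/(-1 + W) (c(W) = -22*(W - 5)/(W - 1*1) = -22*(-5 + W)/(W - 1) = -22*(-5 + W)/(-1 + W))
(-177516 - 358014)*(c(-238) - 369719) = (-177516 - 358014)*(22*(5 - 1*(-238))/(-1 - 238) - 369719) = -535530*(22*(5 + 238)/(-239) - 369719) = -535530*(22*(-1/239)*243 - 369719) = -535530*(-5346/239 - 369719) = -535530*(-88368187/239) = 47323815184110/239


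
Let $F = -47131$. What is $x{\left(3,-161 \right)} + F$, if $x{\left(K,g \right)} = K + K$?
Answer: $-47125$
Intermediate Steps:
$x{\left(K,g \right)} = 2 K$
$x{\left(3,-161 \right)} + F = 2 \cdot 3 - 47131 = 6 - 47131 = -47125$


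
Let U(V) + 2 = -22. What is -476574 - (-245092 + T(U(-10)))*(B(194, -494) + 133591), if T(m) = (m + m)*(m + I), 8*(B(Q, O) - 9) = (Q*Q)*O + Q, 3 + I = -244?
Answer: -508356980069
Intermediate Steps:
I = -247 (I = -3 - 244 = -247)
U(V) = -24 (U(V) = -2 - 22 = -24)
B(Q, O) = 9 + Q/8 + O*Q**2/8 (B(Q, O) = 9 + ((Q*Q)*O + Q)/8 = 9 + (Q**2*O + Q)/8 = 9 + (O*Q**2 + Q)/8 = 9 + (Q + O*Q**2)/8 = 9 + (Q/8 + O*Q**2/8) = 9 + Q/8 + O*Q**2/8)
T(m) = 2*m*(-247 + m) (T(m) = (m + m)*(m - 247) = (2*m)*(-247 + m) = 2*m*(-247 + m))
-476574 - (-245092 + T(U(-10)))*(B(194, -494) + 133591) = -476574 - (-245092 + 2*(-24)*(-247 - 24))*((9 + (1/8)*194 + (1/8)*(-494)*194**2) + 133591) = -476574 - (-245092 + 2*(-24)*(-271))*((9 + 97/4 + (1/8)*(-494)*37636) + 133591) = -476574 - (-245092 + 13008)*((9 + 97/4 - 2324023) + 133591) = -476574 - (-232084)*(-9295959/4 + 133591) = -476574 - (-232084)*(-8761595)/4 = -476574 - 1*508356503495 = -476574 - 508356503495 = -508356980069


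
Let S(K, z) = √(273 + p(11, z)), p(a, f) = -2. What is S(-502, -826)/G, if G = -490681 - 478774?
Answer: -√271/969455 ≈ -1.6981e-5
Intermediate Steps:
S(K, z) = √271 (S(K, z) = √(273 - 2) = √271)
G = -969455
S(-502, -826)/G = √271/(-969455) = √271*(-1/969455) = -√271/969455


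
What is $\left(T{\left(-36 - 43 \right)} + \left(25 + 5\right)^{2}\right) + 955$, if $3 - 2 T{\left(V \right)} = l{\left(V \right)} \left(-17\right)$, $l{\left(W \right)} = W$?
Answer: $1185$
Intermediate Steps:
$T{\left(V \right)} = \frac{3}{2} + \frac{17 V}{2}$ ($T{\left(V \right)} = \frac{3}{2} - \frac{V \left(-17\right)}{2} = \frac{3}{2} - \frac{\left(-17\right) V}{2} = \frac{3}{2} + \frac{17 V}{2}$)
$\left(T{\left(-36 - 43 \right)} + \left(25 + 5\right)^{2}\right) + 955 = \left(\left(\frac{3}{2} + \frac{17 \left(-36 - 43\right)}{2}\right) + \left(25 + 5\right)^{2}\right) + 955 = \left(\left(\frac{3}{2} + \frac{17}{2} \left(-79\right)\right) + 30^{2}\right) + 955 = \left(\left(\frac{3}{2} - \frac{1343}{2}\right) + 900\right) + 955 = \left(-670 + 900\right) + 955 = 230 + 955 = 1185$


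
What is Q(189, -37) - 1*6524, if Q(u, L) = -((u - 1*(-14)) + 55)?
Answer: -6782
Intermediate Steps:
Q(u, L) = -69 - u (Q(u, L) = -((u + 14) + 55) = -((14 + u) + 55) = -(69 + u) = -69 - u)
Q(189, -37) - 1*6524 = (-69 - 1*189) - 1*6524 = (-69 - 189) - 6524 = -258 - 6524 = -6782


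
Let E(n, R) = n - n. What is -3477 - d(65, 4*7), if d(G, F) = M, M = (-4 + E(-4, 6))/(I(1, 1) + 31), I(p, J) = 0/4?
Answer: -107783/31 ≈ -3476.9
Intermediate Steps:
I(p, J) = 0 (I(p, J) = 0*(1/4) = 0)
E(n, R) = 0
M = -4/31 (M = (-4 + 0)/(0 + 31) = -4/31 ≈ -0.12903)
d(G, F) = -4/31
-3477 - d(65, 4*7) = -3477 - 1*(-4/31) = -3477 + 4/31 = -107783/31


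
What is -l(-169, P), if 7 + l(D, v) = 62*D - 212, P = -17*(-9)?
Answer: 10697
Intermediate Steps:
P = 153
l(D, v) = -219 + 62*D (l(D, v) = -7 + (62*D - 212) = -7 + (-212 + 62*D) = -219 + 62*D)
-l(-169, P) = -(-219 + 62*(-169)) = -(-219 - 10478) = -1*(-10697) = 10697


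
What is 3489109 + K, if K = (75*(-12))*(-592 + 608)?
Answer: 3474709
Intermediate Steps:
K = -14400 (K = -900*16 = -14400)
3489109 + K = 3489109 - 14400 = 3474709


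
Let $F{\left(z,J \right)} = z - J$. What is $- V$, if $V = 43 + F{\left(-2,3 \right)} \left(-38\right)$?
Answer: $-233$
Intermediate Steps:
$V = 233$ ($V = 43 + \left(-2 - 3\right) \left(-38\right) = 43 - -190 = 43 + 190 = 233$)
$- V = \left(-1\right) 233 = -233$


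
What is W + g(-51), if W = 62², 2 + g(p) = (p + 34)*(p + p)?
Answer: 5576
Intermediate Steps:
g(p) = -2 + 2*p*(34 + p) (g(p) = -2 + (p + 34)*(p + p) = -2 + (34 + p)*(2*p) = -2 + 2*p*(34 + p))
W = 3844
W + g(-51) = 3844 + (-2 + 2*(-51)² + 68*(-51)) = 3844 + (-2 + 2*2601 - 3468) = 3844 + (-2 + 5202 - 3468) = 3844 + 1732 = 5576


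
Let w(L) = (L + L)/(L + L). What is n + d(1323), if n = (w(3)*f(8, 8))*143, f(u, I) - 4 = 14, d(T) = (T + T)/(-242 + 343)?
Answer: 262620/101 ≈ 2600.2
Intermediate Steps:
d(T) = 2*T/101 (d(T) = (2*T)/101 = (2*T)*(1/101) = 2*T/101)
w(L) = 1 (w(L) = (2*L)/((2*L)) = (2*L)*(1/(2*L)) = 1)
f(u, I) = 18 (f(u, I) = 4 + 14 = 18)
n = 2574 (n = (1*18)*143 = 18*143 = 2574)
n + d(1323) = 2574 + (2/101)*1323 = 2574 + 2646/101 = 262620/101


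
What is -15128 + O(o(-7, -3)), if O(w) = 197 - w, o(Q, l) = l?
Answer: -14928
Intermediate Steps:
-15128 + O(o(-7, -3)) = -15128 + (197 - 1*(-3)) = -15128 + (197 + 3) = -15128 + 200 = -14928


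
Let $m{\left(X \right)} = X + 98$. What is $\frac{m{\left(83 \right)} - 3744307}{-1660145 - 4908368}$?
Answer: $\frac{3744126}{6568513} \approx 0.57001$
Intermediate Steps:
$m{\left(X \right)} = 98 + X$
$\frac{m{\left(83 \right)} - 3744307}{-1660145 - 4908368} = \frac{\left(98 + 83\right) - 3744307}{-1660145 - 4908368} = \frac{181 - 3744307}{-6568513} = \left(-3744126\right) \left(- \frac{1}{6568513}\right) = \frac{3744126}{6568513}$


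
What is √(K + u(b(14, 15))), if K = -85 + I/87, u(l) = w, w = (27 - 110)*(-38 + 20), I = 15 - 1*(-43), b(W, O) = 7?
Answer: √12687/3 ≈ 37.546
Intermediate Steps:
I = 58 (I = 15 + 43 = 58)
w = 1494 (w = -83*(-18) = 1494)
u(l) = 1494
K = -253/3 (K = -85 + 58/87 = -85 + 58*(1/87) = -85 + ⅔ = -253/3 ≈ -84.333)
√(K + u(b(14, 15))) = √(-253/3 + 1494) = √(4229/3) = √12687/3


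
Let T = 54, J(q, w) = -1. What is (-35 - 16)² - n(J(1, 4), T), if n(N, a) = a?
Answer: 2547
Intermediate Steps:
(-35 - 16)² - n(J(1, 4), T) = (-35 - 16)² - 1*54 = (-51)² - 54 = 2601 - 54 = 2547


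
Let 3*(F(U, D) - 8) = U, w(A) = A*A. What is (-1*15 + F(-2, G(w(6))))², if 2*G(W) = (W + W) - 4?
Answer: 529/9 ≈ 58.778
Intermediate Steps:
w(A) = A²
G(W) = -2 + W (G(W) = ((W + W) - 4)/2 = (2*W - 4)/2 = (-4 + 2*W)/2 = -2 + W)
F(U, D) = 8 + U/3
(-1*15 + F(-2, G(w(6))))² = (-1*15 + (8 + (⅓)*(-2)))² = (-15 + (8 - ⅔))² = (-15 + 22/3)² = (-23/3)² = 529/9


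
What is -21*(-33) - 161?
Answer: 532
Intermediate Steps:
-21*(-33) - 161 = 693 - 161 = 532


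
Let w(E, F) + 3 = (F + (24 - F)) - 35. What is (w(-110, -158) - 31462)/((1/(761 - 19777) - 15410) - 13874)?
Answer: 199515872/185621515 ≈ 1.0749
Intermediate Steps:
w(E, F) = -14 (w(E, F) = -3 + ((F + (24 - F)) - 35) = -3 + (24 - 35) = -3 - 11 = -14)
(w(-110, -158) - 31462)/((1/(761 - 19777) - 15410) - 13874) = (-14 - 31462)/((1/(761 - 19777) - 15410) - 13874) = -31476/((1/(-19016) - 15410) - 13874) = -31476/((-1/19016 - 15410) - 13874) = -31476/(-293036561/19016 - 13874) = -31476/(-556864545/19016) = -31476*(-19016/556864545) = 199515872/185621515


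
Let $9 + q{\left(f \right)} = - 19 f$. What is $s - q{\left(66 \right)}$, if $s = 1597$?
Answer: $2860$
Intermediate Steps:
$q{\left(f \right)} = -9 - 19 f$
$s - q{\left(66 \right)} = 1597 - \left(-9 - 1254\right) = 1597 - -1263 = 1597 + 1263 = 2860$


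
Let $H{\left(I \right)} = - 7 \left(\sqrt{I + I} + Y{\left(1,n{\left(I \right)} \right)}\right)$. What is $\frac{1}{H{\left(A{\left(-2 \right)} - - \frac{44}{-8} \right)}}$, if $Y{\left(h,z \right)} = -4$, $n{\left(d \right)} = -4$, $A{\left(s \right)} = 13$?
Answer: $\frac{4}{7} + \frac{\sqrt{15}}{7} \approx 1.1247$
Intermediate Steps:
$H{\left(I \right)} = 28 - 7 \sqrt{2} \sqrt{I}$ ($H{\left(I \right)} = - 7 \left(\sqrt{I + I} - 4\right) = - 7 \left(\sqrt{2 I} - 4\right) = - 7 \left(\sqrt{2} \sqrt{I} - 4\right) = - 7 \left(-4 + \sqrt{2} \sqrt{I}\right) = 28 - 7 \sqrt{2} \sqrt{I}$)
$\frac{1}{H{\left(A{\left(-2 \right)} - - \frac{44}{-8} \right)}} = \frac{1}{28 - 7 \sqrt{2} \sqrt{13 - - \frac{44}{-8}}} = \frac{1}{28 - 7 \sqrt{2} \sqrt{13 - \left(-44\right) \left(- \frac{1}{8}\right)}} = \frac{1}{28 - 7 \sqrt{2} \sqrt{13 - \frac{11}{2}}} = \frac{1}{28 - 7 \sqrt{2} \sqrt{\frac{15}{2}}} = \frac{1}{28 - 7 \sqrt{2} \frac{\sqrt{30}}{2}} = \frac{1}{28 - 7 \sqrt{15}}$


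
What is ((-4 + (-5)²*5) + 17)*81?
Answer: 11178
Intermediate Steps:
((-4 + (-5)²*5) + 17)*81 = ((-4 + 25*5) + 17)*81 = ((-4 + 125) + 17)*81 = (121 + 17)*81 = 138*81 = 11178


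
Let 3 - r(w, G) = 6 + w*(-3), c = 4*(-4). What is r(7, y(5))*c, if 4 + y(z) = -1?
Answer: -288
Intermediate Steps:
y(z) = -5 (y(z) = -4 - 1 = -5)
c = -16
r(w, G) = -3 + 3*w (r(w, G) = 3 - (6 + w*(-3)) = 3 - (6 - 3*w) = 3 + (-6 + 3*w) = -3 + 3*w)
r(7, y(5))*c = (-3 + 3*7)*(-16) = (-3 + 21)*(-16) = 18*(-16) = -288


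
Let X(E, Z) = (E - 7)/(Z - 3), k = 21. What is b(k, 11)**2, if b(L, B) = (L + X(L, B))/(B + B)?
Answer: 8281/7744 ≈ 1.0693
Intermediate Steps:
X(E, Z) = (-7 + E)/(-3 + Z)
b(L, B) = (L + (-7 + L)/(-3 + B))/(2*B) (b(L, B) = (L + (-7 + L)/(-3 + B))/(B + B) = (L + (-7 + L)/(-3 + B))/((2*B)) = (L + (-7 + L)/(-3 + B))*(1/(2*B)) = (L + (-7 + L)/(-3 + B))/(2*B))
b(k, 11)**2 = ((1/2)*(-7 + 21 + 21*(-3 + 11))/(11*(-3 + 11)))**2 = ((1/2)*(1/11)*(-7 + 21 + 21*8)/8)**2 = ((1/2)*(1/11)*(1/8)*(-7 + 21 + 168))**2 = ((1/2)*(1/11)*(1/8)*182)**2 = (91/88)**2 = 8281/7744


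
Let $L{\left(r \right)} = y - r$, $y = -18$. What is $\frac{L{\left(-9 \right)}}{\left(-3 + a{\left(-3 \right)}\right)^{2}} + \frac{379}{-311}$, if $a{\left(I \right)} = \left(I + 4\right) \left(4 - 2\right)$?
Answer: $- \frac{3178}{311} \approx -10.219$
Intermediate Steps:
$a{\left(I \right)} = 8 + 2 I$ ($a{\left(I \right)} = \left(4 + I\right) 2 = 8 + 2 I$)
$L{\left(r \right)} = -18 - r$
$\frac{L{\left(-9 \right)}}{\left(-3 + a{\left(-3 \right)}\right)^{2}} + \frac{379}{-311} = \frac{-18 - -9}{\left(-3 + \left(8 + 2 \left(-3\right)\right)\right)^{2}} + \frac{379}{-311} = \frac{-18 + 9}{\left(-3 + \left(8 - 6\right)\right)^{2}} + 379 \left(- \frac{1}{311}\right) = - \frac{9}{\left(-3 + 2\right)^{2}} - \frac{379}{311} = - \frac{9}{\left(-1\right)^{2}} - \frac{379}{311} = - \frac{9}{1} - \frac{379}{311} = \left(-9\right) 1 - \frac{379}{311} = -9 - \frac{379}{311} = - \frac{3178}{311}$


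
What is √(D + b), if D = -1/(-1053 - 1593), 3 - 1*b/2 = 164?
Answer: I*√5112066/126 ≈ 17.944*I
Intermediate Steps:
b = -322 (b = 6 - 2*164 = 6 - 328 = -322)
D = 1/2646 (D = -1/(-2646) = -1*(-1/2646) = 1/2646 ≈ 0.00037793)
√(D + b) = √(1/2646 - 322) = √(-852011/2646) = I*√5112066/126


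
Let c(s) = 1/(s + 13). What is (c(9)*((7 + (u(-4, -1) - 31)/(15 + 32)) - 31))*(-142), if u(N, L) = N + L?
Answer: 82644/517 ≈ 159.85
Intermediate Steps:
u(N, L) = L + N
c(s) = 1/(13 + s)
(c(9)*((7 + (u(-4, -1) - 31)/(15 + 32)) - 31))*(-142) = (((7 + ((-1 - 4) - 31)/(15 + 32)) - 31)/(13 + 9))*(-142) = (((7 + (-5 - 31)/47) - 31)/22)*(-142) = (((7 - 36*1/47) - 31)/22)*(-142) = (((7 - 36/47) - 31)/22)*(-142) = ((293/47 - 31)/22)*(-142) = ((1/22)*(-1164/47))*(-142) = -582/517*(-142) = 82644/517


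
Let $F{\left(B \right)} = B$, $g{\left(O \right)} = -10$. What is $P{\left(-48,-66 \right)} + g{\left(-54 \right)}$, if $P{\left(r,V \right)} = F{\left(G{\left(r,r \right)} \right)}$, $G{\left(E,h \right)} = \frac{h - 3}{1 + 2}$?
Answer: $-27$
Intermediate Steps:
$G{\left(E,h \right)} = -1 + \frac{h}{3}$ ($G{\left(E,h \right)} = \frac{-3 + h}{3} = \left(-3 + h\right) \frac{1}{3} = -1 + \frac{h}{3}$)
$P{\left(r,V \right)} = -1 + \frac{r}{3}$
$P{\left(-48,-66 \right)} + g{\left(-54 \right)} = \left(-1 + \frac{1}{3} \left(-48\right)\right) - 10 = \left(-1 - 16\right) - 10 = -17 - 10 = -27$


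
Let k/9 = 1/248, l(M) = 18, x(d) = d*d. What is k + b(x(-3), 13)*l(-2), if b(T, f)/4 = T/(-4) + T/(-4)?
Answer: -80343/248 ≈ -323.96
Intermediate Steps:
x(d) = d²
b(T, f) = -2*T (b(T, f) = 4*(T/(-4) + T/(-4)) = 4*(T*(-¼) + T*(-¼)) = 4*(-T/4 - T/4) = 4*(-T/2) = -2*T)
k = 9/248 ≈ 0.036290
k + b(x(-3), 13)*l(-2) = 9/248 - 2*(-3)²*18 = 9/248 - 2*9*18 = 9/248 - 18*18 = 9/248 - 324 = -80343/248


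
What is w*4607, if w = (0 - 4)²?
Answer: 73712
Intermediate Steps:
w = 16 (w = (-4)² = 16)
w*4607 = 16*4607 = 73712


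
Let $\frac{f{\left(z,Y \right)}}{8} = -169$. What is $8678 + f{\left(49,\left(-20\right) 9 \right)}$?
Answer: $7326$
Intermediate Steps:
$f{\left(z,Y \right)} = -1352$ ($f{\left(z,Y \right)} = 8 \left(-169\right) = -1352$)
$8678 + f{\left(49,\left(-20\right) 9 \right)} = 8678 - 1352 = 7326$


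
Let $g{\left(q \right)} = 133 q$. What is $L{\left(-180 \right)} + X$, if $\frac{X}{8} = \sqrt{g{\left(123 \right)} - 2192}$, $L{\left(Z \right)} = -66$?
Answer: $-66 + 8 \sqrt{14167} \approx 886.2$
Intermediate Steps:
$X = 8 \sqrt{14167}$ ($X = 8 \sqrt{133 \cdot 123 - 2192} = 8 \sqrt{16359 - 2192} = 8 \sqrt{14167} \approx 952.2$)
$L{\left(-180 \right)} + X = -66 + 8 \sqrt{14167}$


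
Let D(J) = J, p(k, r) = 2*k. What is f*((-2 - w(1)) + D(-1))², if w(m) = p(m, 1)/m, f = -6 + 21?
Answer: 375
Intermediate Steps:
f = 15
w(m) = 2 (w(m) = (2*m)/m = 2)
f*((-2 - w(1)) + D(-1))² = 15*((-2 - 1*2) - 1)² = 15*((-2 - 2) - 1)² = 15*(-4 - 1)² = 15*(-5)² = 15*25 = 375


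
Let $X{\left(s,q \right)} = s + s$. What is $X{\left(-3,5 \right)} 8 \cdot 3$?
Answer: $-144$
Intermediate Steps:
$X{\left(s,q \right)} = 2 s$
$X{\left(-3,5 \right)} 8 \cdot 3 = 2 \left(-3\right) 8 \cdot 3 = \left(-6\right) 8 \cdot 3 = \left(-48\right) 3 = -144$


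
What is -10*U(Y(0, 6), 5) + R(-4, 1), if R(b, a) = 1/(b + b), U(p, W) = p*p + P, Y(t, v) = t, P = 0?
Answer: -⅛ ≈ -0.12500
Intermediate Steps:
U(p, W) = p² (U(p, W) = p*p + 0 = p² + 0 = p²)
R(b, a) = 1/(2*b)
-10*U(Y(0, 6), 5) + R(-4, 1) = -10*0² + (½)/(-4) = -10*0 + (½)*(-¼) = 0 - ⅛ = -⅛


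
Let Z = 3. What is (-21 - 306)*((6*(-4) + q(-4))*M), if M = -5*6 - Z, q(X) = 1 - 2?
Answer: -269775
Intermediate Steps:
q(X) = -1
M = -33 (M = -5*6 - 1*3 = -30 - 3 = -33)
(-21 - 306)*((6*(-4) + q(-4))*M) = (-21 - 306)*((6*(-4) - 1)*(-33)) = -327*(-24 - 1)*(-33) = -(-8175)*(-33) = -327*825 = -269775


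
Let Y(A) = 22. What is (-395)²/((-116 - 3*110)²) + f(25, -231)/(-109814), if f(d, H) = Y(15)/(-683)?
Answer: 5851170761101/7459644594596 ≈ 0.78438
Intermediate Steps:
f(d, H) = -22/683 (f(d, H) = 22/(-683) = 22*(-1/683) = -22/683)
(-395)²/((-116 - 3*110)²) + f(25, -231)/(-109814) = (-395)²/((-116 - 3*110)²) - 22/683/(-109814) = 156025/((-116 - 330)²) - 22/683*(-1/109814) = 156025/((-446)²) + 11/37501481 = 156025/198916 + 11/37501481 = 5851170761101/7459644594596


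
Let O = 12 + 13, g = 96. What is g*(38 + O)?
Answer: 6048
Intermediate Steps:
O = 25
g*(38 + O) = 96*(38 + 25) = 96*63 = 6048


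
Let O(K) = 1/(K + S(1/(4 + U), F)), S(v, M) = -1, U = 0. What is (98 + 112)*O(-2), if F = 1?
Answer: -70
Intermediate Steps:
O(K) = 1/(-1 + K) (O(K) = 1/(K - 1) = 1/(-1 + K))
(98 + 112)*O(-2) = (98 + 112)/(-1 - 2) = 210/(-3) = 210*(-1/3) = -70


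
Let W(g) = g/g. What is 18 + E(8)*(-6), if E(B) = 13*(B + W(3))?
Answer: -684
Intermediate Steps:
W(g) = 1
E(B) = 13 + 13*B (E(B) = 13*(B + 1) = 13*(1 + B) = 13 + 13*B)
18 + E(8)*(-6) = 18 + (13 + 13*8)*(-6) = 18 + (13 + 104)*(-6) = 18 + 117*(-6) = 18 - 702 = -684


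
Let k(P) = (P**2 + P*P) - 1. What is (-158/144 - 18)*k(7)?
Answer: -133375/72 ≈ -1852.4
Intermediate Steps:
k(P) = -1 + 2*P**2 (k(P) = (P**2 + P**2) - 1 = 2*P**2 - 1 = -1 + 2*P**2)
(-158/144 - 18)*k(7) = (-158/144 - 18)*(-1 + 2*7**2) = (-158*1/144 - 18)*(-1 + 2*49) = (-79/72 - 18)*(-1 + 98) = -1375/72*97 = -133375/72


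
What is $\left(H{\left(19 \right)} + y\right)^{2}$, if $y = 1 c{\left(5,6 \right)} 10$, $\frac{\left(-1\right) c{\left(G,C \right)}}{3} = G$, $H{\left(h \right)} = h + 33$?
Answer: $9604$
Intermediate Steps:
$H{\left(h \right)} = 33 + h$
$c{\left(G,C \right)} = - 3 G$
$y = -150$ ($y = 1 \left(\left(-3\right) 5\right) 10 = 1 \left(-15\right) 10 = \left(-15\right) 10 = -150$)
$\left(H{\left(19 \right)} + y\right)^{2} = \left(\left(33 + 19\right) - 150\right)^{2} = \left(52 - 150\right)^{2} = \left(-98\right)^{2} = 9604$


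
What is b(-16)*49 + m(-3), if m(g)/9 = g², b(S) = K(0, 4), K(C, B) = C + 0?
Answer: 81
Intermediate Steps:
K(C, B) = C
b(S) = 0
m(g) = 9*g²
b(-16)*49 + m(-3) = 0*49 + 9*(-3)² = 0 + 9*9 = 0 + 81 = 81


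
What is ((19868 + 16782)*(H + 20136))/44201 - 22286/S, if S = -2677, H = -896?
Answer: 1888660905486/118326077 ≈ 15962.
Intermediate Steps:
((19868 + 16782)*(H + 20136))/44201 - 22286/S = ((19868 + 16782)*(-896 + 20136))/44201 - 22286/(-2677) = (36650*19240)*(1/44201) - 22286*(-1/2677) = 705146000*(1/44201) + 22286/2677 = 705146000/44201 + 22286/2677 = 1888660905486/118326077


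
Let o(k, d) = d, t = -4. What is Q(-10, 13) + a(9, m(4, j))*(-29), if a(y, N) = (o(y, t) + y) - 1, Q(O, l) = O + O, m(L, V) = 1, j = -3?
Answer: -136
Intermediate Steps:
Q(O, l) = 2*O
a(y, N) = -5 + y (a(y, N) = (-4 + y) - 1 = -5 + y)
Q(-10, 13) + a(9, m(4, j))*(-29) = 2*(-10) + (-5 + 9)*(-29) = -20 + 4*(-29) = -20 - 116 = -136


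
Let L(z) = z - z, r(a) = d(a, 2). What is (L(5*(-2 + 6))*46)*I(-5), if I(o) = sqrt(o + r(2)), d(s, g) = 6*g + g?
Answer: 0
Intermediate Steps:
d(s, g) = 7*g
r(a) = 14 (r(a) = 7*2 = 14)
L(z) = 0
I(o) = sqrt(14 + o) (I(o) = sqrt(o + 14) = sqrt(14 + o))
(L(5*(-2 + 6))*46)*I(-5) = (0*46)*sqrt(14 - 5) = 0*sqrt(9) = 0*3 = 0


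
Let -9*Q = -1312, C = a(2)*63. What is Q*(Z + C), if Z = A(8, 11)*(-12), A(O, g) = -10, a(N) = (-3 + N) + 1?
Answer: 52480/3 ≈ 17493.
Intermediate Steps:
a(N) = -2 + N
C = 0 (C = (-2 + 2)*63 = 0*63 = 0)
Q = 1312/9 (Q = -⅑*(-1312) = 1312/9 ≈ 145.78)
Z = 120 (Z = -10*(-12) = 120)
Q*(Z + C) = 1312*(120 + 0)/9 = (1312/9)*120 = 52480/3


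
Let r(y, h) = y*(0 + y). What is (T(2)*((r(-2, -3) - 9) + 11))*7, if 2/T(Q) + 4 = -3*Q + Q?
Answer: -21/2 ≈ -10.500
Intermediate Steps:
r(y, h) = y² (r(y, h) = y*y = y²)
T(Q) = 2/(-4 - 2*Q) (T(Q) = 2/(-4 + (-3*Q + Q)) = 2/(-4 - 2*Q))
(T(2)*((r(-2, -3) - 9) + 11))*7 = ((-1/(2 + 2))*(((-2)² - 9) + 11))*7 = ((-1/4)*((4 - 9) + 11))*7 = ((-1*¼)*(-5 + 11))*7 = -¼*6*7 = -3/2*7 = -21/2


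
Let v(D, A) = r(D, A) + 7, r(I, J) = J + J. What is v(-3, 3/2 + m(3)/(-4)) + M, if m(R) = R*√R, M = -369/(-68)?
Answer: 1049/68 - 3*√3/2 ≈ 12.828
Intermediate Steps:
r(I, J) = 2*J
M = 369/68 (M = -369*(-1/68) = 369/68 ≈ 5.4265)
m(R) = R^(3/2)
v(D, A) = 7 + 2*A (v(D, A) = 2*A + 7 = 7 + 2*A)
v(-3, 3/2 + m(3)/(-4)) + M = (7 + 2*(3/2 + 3^(3/2)/(-4))) + 369/68 = (7 + 2*(3*(½) + (3*√3)*(-¼))) + 369/68 = (7 + 2*(3/2 - 3*√3/4)) + 369/68 = (7 + (3 - 3*√3/2)) + 369/68 = (10 - 3*√3/2) + 369/68 = 1049/68 - 3*√3/2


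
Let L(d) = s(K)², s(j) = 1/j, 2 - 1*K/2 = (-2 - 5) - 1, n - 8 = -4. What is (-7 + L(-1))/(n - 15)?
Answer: 2799/4400 ≈ 0.63614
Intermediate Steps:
n = 4 (n = 8 - 4 = 4)
K = 20 (K = 4 - 2*((-2 - 5) - 1) = 4 - 2*(-7 - 1) = 4 - 2*(-8) = 4 + 16 = 20)
L(d) = 1/400 (L(d) = (1/20)² = 1/400)
(-7 + L(-1))/(n - 15) = (-7 + 1/400)/(4 - 15) = -2799/400/(-11) = -2799/400*(-1/11) = 2799/4400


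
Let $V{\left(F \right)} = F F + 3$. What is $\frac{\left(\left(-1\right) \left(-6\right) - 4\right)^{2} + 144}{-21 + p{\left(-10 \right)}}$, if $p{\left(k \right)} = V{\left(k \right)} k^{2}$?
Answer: $\frac{148}{10279} \approx 0.014398$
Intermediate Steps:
$V{\left(F \right)} = 3 + F^{2}$ ($V{\left(F \right)} = F^{2} + 3 = 3 + F^{2}$)
$p{\left(k \right)} = k^{2} \left(3 + k^{2}\right)$ ($p{\left(k \right)} = \left(3 + k^{2}\right) k^{2} = k^{2} \left(3 + k^{2}\right)$)
$\frac{\left(\left(-1\right) \left(-6\right) - 4\right)^{2} + 144}{-21 + p{\left(-10 \right)}} = \frac{\left(\left(-1\right) \left(-6\right) - 4\right)^{2} + 144}{-21 + \left(-10\right)^{2} \left(3 + \left(-10\right)^{2}\right)} = \frac{\left(6 - 4\right)^{2} + 144}{-21 + 100 \left(3 + 100\right)} = \frac{2^{2} + 144}{-21 + 100 \cdot 103} = \frac{4 + 144}{-21 + 10300} = \frac{1}{10279} \cdot 148 = \frac{148}{10279}$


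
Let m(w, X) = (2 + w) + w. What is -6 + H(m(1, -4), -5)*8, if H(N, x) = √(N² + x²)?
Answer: -6 + 8*√41 ≈ 45.225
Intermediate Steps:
m(w, X) = 2 + 2*w
-6 + H(m(1, -4), -5)*8 = -6 + √((2 + 2*1)² + (-5)²)*8 = -6 + √((2 + 2)² + 25)*8 = -6 + √(4² + 25)*8 = -6 + √(16 + 25)*8 = -6 + √41*8 = -6 + 8*√41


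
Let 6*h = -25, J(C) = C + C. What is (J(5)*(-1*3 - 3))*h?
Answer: 250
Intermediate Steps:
J(C) = 2*C
h = -25/6 (h = (⅙)*(-25) = -25/6 ≈ -4.1667)
(J(5)*(-1*3 - 3))*h = ((2*5)*(-1*3 - 3))*(-25/6) = (10*(-3 - 3))*(-25/6) = (10*(-6))*(-25/6) = -60*(-25/6) = 250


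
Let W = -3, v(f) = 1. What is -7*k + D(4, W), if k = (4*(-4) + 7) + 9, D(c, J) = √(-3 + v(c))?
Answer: I*√2 ≈ 1.4142*I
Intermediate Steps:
D(c, J) = I*√2 (D(c, J) = √(-3 + 1) = √(-2) = I*√2)
k = 0 (k = (-16 + 7) + 9 = -9 + 9 = 0)
-7*k + D(4, W) = -7*0 + I*√2 = 0 + I*√2 = I*√2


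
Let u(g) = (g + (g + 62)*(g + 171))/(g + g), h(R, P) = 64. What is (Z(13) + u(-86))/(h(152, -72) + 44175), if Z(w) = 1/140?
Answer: 74453/266318780 ≈ 0.00027956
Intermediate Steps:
Z(w) = 1/140
u(g) = (g + (62 + g)*(171 + g))/(2*g) (u(g) = (g + (62 + g)*(171 + g))/((2*g)) = (g + (62 + g)*(171 + g))*(1/(2*g)) = (g + (62 + g)*(171 + g))/(2*g))
(Z(13) + u(-86))/(h(152, -72) + 44175) = (1/140 + (117 + (1/2)*(-86) + 5301/(-86)))/(64 + 44175) = (1/140 + (117 - 43 + 5301*(-1/86)))/44239 = (1/140 + (117 - 43 - 5301/86))*(1/44239) = (1/140 + 1063/86)*(1/44239) = (74453/6020)*(1/44239) = 74453/266318780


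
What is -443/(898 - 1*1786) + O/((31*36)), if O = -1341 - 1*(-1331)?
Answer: 40459/82584 ≈ 0.48991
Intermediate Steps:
O = -10 (O = -1341 + 1331 = -10)
-443/(898 - 1*1786) + O/((31*36)) = -443/(898 - 1*1786) - 10/(31*36) = -443/(898 - 1786) - 10/1116 = -443/(-888) - 10*1/1116 = -443*(-1/888) - 5/558 = 443/888 - 5/558 = 40459/82584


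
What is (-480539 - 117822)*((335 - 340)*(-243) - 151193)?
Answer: 89740986058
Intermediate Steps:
(-480539 - 117822)*((335 - 340)*(-243) - 151193) = -598361*(-5*(-243) - 151193) = -598361*(1215 - 151193) = -598361*(-149978) = 89740986058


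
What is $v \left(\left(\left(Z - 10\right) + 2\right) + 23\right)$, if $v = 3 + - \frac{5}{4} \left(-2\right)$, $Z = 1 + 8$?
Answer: $132$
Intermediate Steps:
$Z = 9$
$v = \frac{11}{2}$ ($v = 3 + \left(-5\right) \frac{1}{4} \left(-2\right) = 3 - - \frac{5}{2} = 3 + \frac{5}{2} = \frac{11}{2} \approx 5.5$)
$v \left(\left(\left(Z - 10\right) + 2\right) + 23\right) = \frac{11 \left(\left(\left(9 - 10\right) + 2\right) + 23\right)}{2} = \frac{11 \left(\left(-1 + 2\right) + 23\right)}{2} = \frac{11 \left(1 + 23\right)}{2} = \frac{11}{2} \cdot 24 = 132$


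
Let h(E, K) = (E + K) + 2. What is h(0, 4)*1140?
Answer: 6840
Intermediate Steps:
h(E, K) = 2 + E + K
h(0, 4)*1140 = (2 + 0 + 4)*1140 = 6*1140 = 6840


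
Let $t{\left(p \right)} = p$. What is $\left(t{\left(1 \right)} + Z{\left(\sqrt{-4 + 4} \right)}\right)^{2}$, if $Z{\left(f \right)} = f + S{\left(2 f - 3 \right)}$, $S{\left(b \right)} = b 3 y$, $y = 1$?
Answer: $64$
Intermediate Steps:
$S{\left(b \right)} = 3 b$ ($S{\left(b \right)} = b 3 \cdot 1 = 3 b 1 = 3 b$)
$Z{\left(f \right)} = -9 + 7 f$ ($Z{\left(f \right)} = f + 3 \left(2 f - 3\right) = f + 3 \left(-3 + 2 f\right) = f + \left(-9 + 6 f\right) = -9 + 7 f$)
$\left(t{\left(1 \right)} + Z{\left(\sqrt{-4 + 4} \right)}\right)^{2} = \left(1 - \left(9 - 7 \sqrt{-4 + 4}\right)\right)^{2} = \left(1 - \left(9 - 7 \sqrt{0}\right)\right)^{2} = \left(1 + \left(-9 + 7 \cdot 0\right)\right)^{2} = \left(1 + \left(-9 + 0\right)\right)^{2} = \left(1 - 9\right)^{2} = \left(-8\right)^{2} = 64$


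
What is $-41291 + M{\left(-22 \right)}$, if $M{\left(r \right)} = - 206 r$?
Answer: $-36759$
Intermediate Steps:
$-41291 + M{\left(-22 \right)} = -41291 - -4532 = -41291 + 4532 = -36759$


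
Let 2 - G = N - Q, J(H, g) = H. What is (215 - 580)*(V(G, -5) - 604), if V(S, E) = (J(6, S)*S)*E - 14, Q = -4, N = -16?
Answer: 378870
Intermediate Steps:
G = 14 (G = 2 - (-16 - 1*(-4)) = 2 - (-16 + 4) = 2 - 1*(-12) = 2 + 12 = 14)
V(S, E) = -14 + 6*E*S (V(S, E) = (6*S)*E - 14 = 6*E*S - 14 = -14 + 6*E*S)
(215 - 580)*(V(G, -5) - 604) = (215 - 580)*((-14 + 6*(-5)*14) - 604) = -365*((-14 - 420) - 604) = -365*(-434 - 604) = -365*(-1038) = 378870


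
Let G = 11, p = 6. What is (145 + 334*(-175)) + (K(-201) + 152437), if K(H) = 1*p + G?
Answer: 94149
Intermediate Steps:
K(H) = 17 (K(H) = 1*6 + 11 = 6 + 11 = 17)
(145 + 334*(-175)) + (K(-201) + 152437) = (145 + 334*(-175)) + (17 + 152437) = (145 - 58450) + 152454 = -58305 + 152454 = 94149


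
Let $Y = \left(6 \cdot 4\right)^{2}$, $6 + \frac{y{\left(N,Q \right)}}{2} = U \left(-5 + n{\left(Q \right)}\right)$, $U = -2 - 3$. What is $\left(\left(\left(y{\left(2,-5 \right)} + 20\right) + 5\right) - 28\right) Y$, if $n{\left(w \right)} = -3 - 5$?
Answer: $66240$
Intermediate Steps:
$n{\left(w \right)} = -8$
$U = -5$
$y{\left(N,Q \right)} = 118$ ($y{\left(N,Q \right)} = -12 + 2 \left(- 5 \left(-5 - 8\right)\right) = -12 + 2 \left(\left(-5\right) \left(-13\right)\right) = -12 + 2 \cdot 65 = -12 + 130 = 118$)
$Y = 576$ ($Y = 24^{2} = 576$)
$\left(\left(\left(y{\left(2,-5 \right)} + 20\right) + 5\right) - 28\right) Y = \left(\left(\left(118 + 20\right) + 5\right) - 28\right) 576 = \left(\left(138 + 5\right) - 28\right) 576 = \left(143 - 28\right) 576 = 115 \cdot 576 = 66240$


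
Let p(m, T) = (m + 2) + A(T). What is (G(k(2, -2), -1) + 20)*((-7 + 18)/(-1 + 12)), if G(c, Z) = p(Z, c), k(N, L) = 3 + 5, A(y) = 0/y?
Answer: 21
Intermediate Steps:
A(y) = 0
k(N, L) = 8
p(m, T) = 2 + m (p(m, T) = (m + 2) + 0 = (2 + m) + 0 = 2 + m)
G(c, Z) = 2 + Z
(G(k(2, -2), -1) + 20)*((-7 + 18)/(-1 + 12)) = ((2 - 1) + 20)*((-7 + 18)/(-1 + 12)) = (1 + 20)*(11/11) = 21*(11*(1/11)) = 21*1 = 21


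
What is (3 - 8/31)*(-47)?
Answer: -3995/31 ≈ -128.87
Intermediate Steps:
(3 - 8/31)*(-47) = (85/31)*(-47) = -3995/31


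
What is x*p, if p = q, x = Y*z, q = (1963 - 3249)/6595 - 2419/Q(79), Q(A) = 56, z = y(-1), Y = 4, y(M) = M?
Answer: 16025321/92330 ≈ 173.57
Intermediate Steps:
z = -1
q = -16025321/369320 (q = (1963 - 3249)/6595 - 2419/56 = -1286*1/6595 - 2419*1/56 = -1286/6595 - 2419/56 = -16025321/369320 ≈ -43.391)
x = -4 (x = 4*(-1) = -4)
p = -16025321/369320 ≈ -43.391
x*p = -4*(-16025321/369320) = 16025321/92330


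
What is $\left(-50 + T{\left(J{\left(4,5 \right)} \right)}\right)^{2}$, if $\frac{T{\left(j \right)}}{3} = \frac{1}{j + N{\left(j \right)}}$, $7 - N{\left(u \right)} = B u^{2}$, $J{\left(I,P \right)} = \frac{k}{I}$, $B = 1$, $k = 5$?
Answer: $\frac{28111204}{11449} \approx 2455.3$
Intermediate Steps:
$J{\left(I,P \right)} = \frac{5}{I}$
$N{\left(u \right)} = 7 - u^{2}$ ($N{\left(u \right)} = 7 - 1 u^{2} = 7 - u^{2}$)
$T{\left(j \right)} = \frac{3}{7 + j - j^{2}}$ ($T{\left(j \right)} = \frac{3}{j - \left(-7 + j^{2}\right)} = \frac{3}{7 + j - j^{2}}$)
$\left(-50 + T{\left(J{\left(4,5 \right)} \right)}\right)^{2} = \left(-50 + \frac{3}{7 + \frac{5}{4} - \left(\frac{5}{4}\right)^{2}}\right)^{2} = \left(-50 + \frac{3}{7 + \frac{5}{4} - \frac{25}{16}}\right)^{2} = \left(-50 + \frac{3}{\frac{107}{16}}\right)^{2} = \left(-50 + 3 \cdot \frac{16}{107}\right)^{2} = \left(-50 + \frac{48}{107}\right)^{2} = \left(- \frac{5302}{107}\right)^{2} = \frac{28111204}{11449}$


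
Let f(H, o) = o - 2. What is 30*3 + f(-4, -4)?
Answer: 84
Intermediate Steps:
f(H, o) = -2 + o
30*3 + f(-4, -4) = 30*3 + (-2 - 4) = 90 - 6 = 84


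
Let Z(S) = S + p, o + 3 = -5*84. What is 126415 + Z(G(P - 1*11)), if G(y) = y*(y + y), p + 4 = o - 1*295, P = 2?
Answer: 125855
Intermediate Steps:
o = -423 (o = -3 - 5*84 = -3 - 420 = -423)
p = -722 (p = -4 + (-423 - 1*295) = -4 + (-423 - 295) = -4 - 718 = -722)
G(y) = 2*y**2 (G(y) = y*(2*y) = 2*y**2)
Z(S) = -722 + S (Z(S) = S - 722 = -722 + S)
126415 + Z(G(P - 1*11)) = 126415 + (-722 + 2*(2 - 1*11)**2) = 126415 + (-722 + 2*(2 - 11)**2) = 126415 + (-722 + 2*(-9)**2) = 126415 + (-722 + 2*81) = 126415 + (-722 + 162) = 126415 - 560 = 125855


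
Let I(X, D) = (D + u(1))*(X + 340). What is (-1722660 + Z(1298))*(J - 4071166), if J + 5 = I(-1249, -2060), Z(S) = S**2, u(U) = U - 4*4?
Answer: 82715208576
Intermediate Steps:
u(U) = -16 + U (u(U) = U - 16 = -16 + U)
I(X, D) = (-15 + D)*(340 + X) (I(X, D) = (D + (-16 + 1))*(X + 340) = (D - 15)*(340 + X) = (-15 + D)*(340 + X))
J = 1886170 (J = -5 + (-5100 - 15*(-1249) + 340*(-2060) - 2060*(-1249)) = -5 + (-5100 + 18735 - 700400 + 2572940) = -5 + 1886175 = 1886170)
(-1722660 + Z(1298))*(J - 4071166) = (-1722660 + 1298**2)*(1886170 - 4071166) = (-1722660 + 1684804)*(-2184996) = -37856*(-2184996) = 82715208576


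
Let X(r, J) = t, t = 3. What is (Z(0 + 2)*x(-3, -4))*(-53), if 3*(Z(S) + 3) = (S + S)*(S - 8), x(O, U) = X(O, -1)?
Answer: 1749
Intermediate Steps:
X(r, J) = 3
x(O, U) = 3
Z(S) = -3 + 2*S*(-8 + S)/3 (Z(S) = -3 + ((S + S)*(S - 8))/3 = -3 + ((2*S)*(-8 + S))/3 = -3 + (2*S*(-8 + S))/3 = -3 + 2*S*(-8 + S)/3)
(Z(0 + 2)*x(-3, -4))*(-53) = ((-3 - 16*(0 + 2)/3 + 2*(0 + 2)**2/3)*3)*(-53) = ((-3 - 16/3*2 + (2/3)*2**2)*3)*(-53) = ((-3 - 32/3 + (2/3)*4)*3)*(-53) = ((-3 - 32/3 + 8/3)*3)*(-53) = -11*3*(-53) = -33*(-53) = 1749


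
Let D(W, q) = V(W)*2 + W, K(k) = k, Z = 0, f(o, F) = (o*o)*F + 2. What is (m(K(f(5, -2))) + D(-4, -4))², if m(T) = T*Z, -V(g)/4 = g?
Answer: 784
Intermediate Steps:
f(o, F) = 2 + F*o² (f(o, F) = o²*F + 2 = F*o² + 2 = 2 + F*o²)
V(g) = -4*g
D(W, q) = -7*W (D(W, q) = -4*W*2 + W = -8*W + W = -7*W)
m(T) = 0 (m(T) = T*0 = 0)
(m(K(f(5, -2))) + D(-4, -4))² = (0 - 7*(-4))² = (0 + 28)² = 28² = 784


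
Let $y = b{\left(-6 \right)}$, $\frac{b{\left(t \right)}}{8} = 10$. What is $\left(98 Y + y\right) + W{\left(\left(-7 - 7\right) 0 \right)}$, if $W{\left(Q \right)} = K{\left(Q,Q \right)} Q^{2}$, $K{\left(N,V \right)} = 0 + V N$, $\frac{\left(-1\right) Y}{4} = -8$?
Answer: $3216$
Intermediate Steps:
$Y = 32$ ($Y = \left(-4\right) \left(-8\right) = 32$)
$b{\left(t \right)} = 80$ ($b{\left(t \right)} = 8 \cdot 10 = 80$)
$K{\left(N,V \right)} = N V$ ($K{\left(N,V \right)} = 0 + N V = N V$)
$y = 80$
$W{\left(Q \right)} = Q^{4}$ ($W{\left(Q \right)} = Q Q Q^{2} = Q^{2} Q^{2} = Q^{4}$)
$\left(98 Y + y\right) + W{\left(\left(-7 - 7\right) 0 \right)} = \left(98 \cdot 32 + 80\right) + \left(\left(-7 - 7\right) 0\right)^{4} = \left(3136 + 80\right) + \left(\left(-14\right) 0\right)^{4} = 3216 + 0^{4} = 3216 + 0 = 3216$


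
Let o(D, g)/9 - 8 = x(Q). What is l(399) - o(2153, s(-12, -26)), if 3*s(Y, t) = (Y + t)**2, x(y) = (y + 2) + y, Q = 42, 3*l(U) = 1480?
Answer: -1058/3 ≈ -352.67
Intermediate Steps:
l(U) = 1480/3 (l(U) = (1/3)*1480 = 1480/3)
x(y) = 2 + 2*y (x(y) = (2 + y) + y = 2 + 2*y)
s(Y, t) = (Y + t)**2/3
o(D, g) = 846 (o(D, g) = 72 + 9*(2 + 2*42) = 72 + 9*(2 + 84) = 72 + 9*86 = 72 + 774 = 846)
l(399) - o(2153, s(-12, -26)) = 1480/3 - 1*846 = 1480/3 - 846 = -1058/3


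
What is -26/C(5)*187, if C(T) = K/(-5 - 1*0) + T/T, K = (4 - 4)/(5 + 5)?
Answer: -4862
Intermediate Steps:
K = 0 (K = 0/10 = 0*(⅒) = 0)
C(T) = 1 (C(T) = 0/(-5 - 1*0) + T/T = 0/(-5 + 0) + 1 = 0/(-5) + 1 = 0*(-⅕) + 1 = 0 + 1 = 1)
-26/C(5)*187 = -26/1*187 = -26*1*187 = -26*187 = -4862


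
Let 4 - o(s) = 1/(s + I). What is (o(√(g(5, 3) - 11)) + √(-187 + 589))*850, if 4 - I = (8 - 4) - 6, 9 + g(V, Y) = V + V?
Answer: 75650/23 + 850*√402 + 425*I*√10/23 ≈ 20332.0 + 58.433*I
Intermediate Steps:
g(V, Y) = -9 + 2*V (g(V, Y) = -9 + (V + V) = -9 + 2*V)
I = 6 (I = 4 - ((8 - 4) - 6) = 4 - (4 - 6) = 4 - 1*(-2) = 4 + 2 = 6)
o(s) = 4 - 1/(6 + s) (o(s) = 4 - 1/(s + 6) = 4 - 1/(6 + s))
(o(√(g(5, 3) - 11)) + √(-187 + 589))*850 = ((23 + 4*√((-9 + 2*5) - 11))/(6 + √((-9 + 2*5) - 11)) + √(-187 + 589))*850 = ((23 + 4*√((-9 + 10) - 11))/(6 + √((-9 + 10) - 11)) + √402)*850 = ((23 + 4*√(1 - 11))/(6 + √(1 - 11)) + √402)*850 = ((23 + 4*√(-10))/(6 + √(-10)) + √402)*850 = ((23 + 4*(I*√10))/(6 + I*√10) + √402)*850 = ((23 + 4*I*√10)/(6 + I*√10) + √402)*850 = (√402 + (23 + 4*I*√10)/(6 + I*√10))*850 = 850*√402 + 850*(23 + 4*I*√10)/(6 + I*√10)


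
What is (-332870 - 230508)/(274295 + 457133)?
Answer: -281689/365714 ≈ -0.77024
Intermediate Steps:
(-332870 - 230508)/(274295 + 457133) = -563378/731428 = -563378*1/731428 = -281689/365714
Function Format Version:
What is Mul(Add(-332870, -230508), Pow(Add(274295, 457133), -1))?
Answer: Rational(-281689, 365714) ≈ -0.77024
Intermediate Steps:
Mul(Add(-332870, -230508), Pow(Add(274295, 457133), -1)) = Mul(-563378, Pow(731428, -1)) = Mul(-563378, Rational(1, 731428)) = Rational(-281689, 365714)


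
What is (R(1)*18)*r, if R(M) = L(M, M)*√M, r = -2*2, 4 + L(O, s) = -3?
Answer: 504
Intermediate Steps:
L(O, s) = -7 (L(O, s) = -4 - 3 = -7)
r = -4
R(M) = -7*√M
(R(1)*18)*r = (-7*√1*18)*(-4) = (-7*1*18)*(-4) = -7*18*(-4) = -126*(-4) = 504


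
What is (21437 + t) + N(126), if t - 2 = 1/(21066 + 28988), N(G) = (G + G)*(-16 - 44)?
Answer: 316291227/50054 ≈ 6319.0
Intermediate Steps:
N(G) = -120*G (N(G) = (2*G)*(-60) = -120*G)
t = 100109/50054 (t = 2 + 1/(21066 + 28988) = 2 + 1/50054 = 100109/50054 ≈ 2.0000)
(21437 + t) + N(126) = (21437 + 100109/50054) - 120*126 = 1073107707/50054 - 15120 = 316291227/50054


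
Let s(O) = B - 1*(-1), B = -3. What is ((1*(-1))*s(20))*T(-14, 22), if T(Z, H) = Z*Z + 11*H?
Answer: 876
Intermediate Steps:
s(O) = -2 (s(O) = -3 - 1*(-1) = -3 + 1 = -2)
T(Z, H) = Z² + 11*H
((1*(-1))*s(20))*T(-14, 22) = ((1*(-1))*(-2))*((-14)² + 11*22) = (-1*(-2))*(196 + 242) = 2*438 = 876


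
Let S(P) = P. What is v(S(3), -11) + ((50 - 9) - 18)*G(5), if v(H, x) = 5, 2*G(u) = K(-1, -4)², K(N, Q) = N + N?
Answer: 51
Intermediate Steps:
K(N, Q) = 2*N
G(u) = 2 (G(u) = (2*(-1))²/2 = (½)*(-2)² = (½)*4 = 2)
v(S(3), -11) + ((50 - 9) - 18)*G(5) = 5 + ((50 - 9) - 18)*2 = 5 + (41 - 18)*2 = 5 + 23*2 = 5 + 46 = 51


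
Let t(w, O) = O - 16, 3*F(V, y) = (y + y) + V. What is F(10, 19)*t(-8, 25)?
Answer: 144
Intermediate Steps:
F(V, y) = V/3 + 2*y/3 (F(V, y) = ((y + y) + V)/3 = (2*y + V)/3 = (V + 2*y)/3 = V/3 + 2*y/3)
t(w, O) = -16 + O
F(10, 19)*t(-8, 25) = ((1/3)*10 + (2/3)*19)*(-16 + 25) = (10/3 + 38/3)*9 = 16*9 = 144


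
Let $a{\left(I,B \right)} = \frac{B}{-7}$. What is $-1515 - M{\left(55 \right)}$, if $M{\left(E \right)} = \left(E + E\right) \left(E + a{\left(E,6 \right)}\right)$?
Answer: $- \frac{52295}{7} \approx -7470.7$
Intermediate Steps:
$a{\left(I,B \right)} = - \frac{B}{7}$ ($a{\left(I,B \right)} = B \left(- \frac{1}{7}\right) = - \frac{B}{7}$)
$M{\left(E \right)} = 2 E \left(- \frac{6}{7} + E\right)$ ($M{\left(E \right)} = \left(E + E\right) \left(E - \frac{6}{7}\right) = 2 E \left(E - \frac{6}{7}\right) = 2 E \left(- \frac{6}{7} + E\right)$)
$-1515 - M{\left(55 \right)} = -1515 - \frac{2}{7} \cdot 55 \left(-6 + 7 \cdot 55\right) = -1515 - \frac{2}{7} \cdot 55 \left(-6 + 385\right) = -1515 - \frac{2}{7} \cdot 55 \cdot 379 = -1515 - \frac{41690}{7} = - \frac{52295}{7}$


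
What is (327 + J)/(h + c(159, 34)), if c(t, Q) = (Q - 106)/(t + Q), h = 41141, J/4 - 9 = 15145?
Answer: 11761999/7940141 ≈ 1.4813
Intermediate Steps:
J = 60616 (J = 36 + 4*15145 = 36 + 60580 = 60616)
c(t, Q) = (-106 + Q)/(Q + t)
(327 + J)/(h + c(159, 34)) = (327 + 60616)/(41141 + (-106 + 34)/(34 + 159)) = 60943/(41141 - 72/193) = 60943/(7940141/193) = 60943*(193/7940141) = 11761999/7940141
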